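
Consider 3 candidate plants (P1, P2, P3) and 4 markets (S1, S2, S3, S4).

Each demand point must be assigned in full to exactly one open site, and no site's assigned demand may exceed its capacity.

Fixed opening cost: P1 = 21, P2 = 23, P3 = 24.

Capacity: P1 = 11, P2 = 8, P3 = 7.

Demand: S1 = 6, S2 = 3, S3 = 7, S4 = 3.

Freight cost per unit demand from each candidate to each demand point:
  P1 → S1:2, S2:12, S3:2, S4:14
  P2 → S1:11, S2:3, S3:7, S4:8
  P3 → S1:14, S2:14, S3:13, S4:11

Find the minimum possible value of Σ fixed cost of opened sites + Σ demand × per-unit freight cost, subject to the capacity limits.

Open {P1, P2, P3}; cheapest assignment that respects the capacities:
  P1 (cap 11, load 9): S1, S2 — cost 6×2 + 3×12 = 48
  P2 (cap 8, load 7): S3 — cost 7×7 = 49
  P3 (cap 7, load 3): S4 — cost 3×11 = 33
  Shipping 130, fixed 68 → total 198.
  Any other capacity-feasible assignment to {P1, P2, P3} ships for at least 130.
Total demand is 19; every other set of sites either has combined capacity below 19 or cannot fit the demands without splitting one across sites, so {P1, P2, P3} is the only feasible choice of open sites. Minimum: 198.

198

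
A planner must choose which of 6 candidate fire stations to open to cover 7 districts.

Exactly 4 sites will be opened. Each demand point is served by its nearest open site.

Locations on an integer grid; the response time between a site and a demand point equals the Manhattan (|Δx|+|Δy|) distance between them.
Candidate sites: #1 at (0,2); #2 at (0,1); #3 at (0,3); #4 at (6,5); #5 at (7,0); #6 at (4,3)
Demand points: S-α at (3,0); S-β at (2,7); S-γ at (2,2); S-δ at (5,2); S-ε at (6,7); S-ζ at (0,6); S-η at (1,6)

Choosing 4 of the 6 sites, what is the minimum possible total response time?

Open {#1, #3, #4, #6}.
  S-α→#6 4, S-β→#3 6, S-γ→#1 2, S-δ→#6 2, S-ε→#4 2, S-ζ→#3 3, S-η→#3 4  ⇒ total 23.
Compare {#2, #3, #4, #6}: total 24.
Compare {#3, #4, #5, #6}: total 24.
No size-4 selection does better; minimum is 23.

23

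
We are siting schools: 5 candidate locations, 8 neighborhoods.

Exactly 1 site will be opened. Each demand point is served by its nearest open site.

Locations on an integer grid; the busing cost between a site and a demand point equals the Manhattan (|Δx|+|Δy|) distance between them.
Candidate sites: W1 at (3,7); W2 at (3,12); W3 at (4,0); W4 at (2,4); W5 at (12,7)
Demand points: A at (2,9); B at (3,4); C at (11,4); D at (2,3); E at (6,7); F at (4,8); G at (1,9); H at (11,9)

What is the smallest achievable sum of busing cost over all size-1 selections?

41

Open {W1}.
  A→W1 3, B→W1 3, C→W1 11, D→W1 5, E→W1 3, F→W1 2, G→W1 4, H→W1 10  ⇒ total 41.
Compare {W4}: total 49.
Compare {W2}: total 67.
No size-1 selection does better; minimum is 41.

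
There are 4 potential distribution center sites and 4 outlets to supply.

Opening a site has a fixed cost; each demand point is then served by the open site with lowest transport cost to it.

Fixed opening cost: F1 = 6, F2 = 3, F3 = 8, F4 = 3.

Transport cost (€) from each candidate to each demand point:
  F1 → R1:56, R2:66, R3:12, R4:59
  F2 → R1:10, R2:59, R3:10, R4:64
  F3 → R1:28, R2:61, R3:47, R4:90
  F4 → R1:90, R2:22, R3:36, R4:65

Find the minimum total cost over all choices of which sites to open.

112

Open {F2, F4}: assign each demand point to its cheapest open site.
  R1→F2 10, R2→F4 22, R3→F2 10, R4→F2 64
  transport cost 106, fixed 6 → total 112.
Compare {F1, F2, F4}: transport cost 101 + fixed 12 = 113.
Compare {F2, F3, F4}: transport cost 106 + fixed 14 = 120.
Compare {F1, F2, F3, F4}: transport cost 101 + fixed 20 = 121.
All other subsets cost ≥ 113. Minimum total cost: 112.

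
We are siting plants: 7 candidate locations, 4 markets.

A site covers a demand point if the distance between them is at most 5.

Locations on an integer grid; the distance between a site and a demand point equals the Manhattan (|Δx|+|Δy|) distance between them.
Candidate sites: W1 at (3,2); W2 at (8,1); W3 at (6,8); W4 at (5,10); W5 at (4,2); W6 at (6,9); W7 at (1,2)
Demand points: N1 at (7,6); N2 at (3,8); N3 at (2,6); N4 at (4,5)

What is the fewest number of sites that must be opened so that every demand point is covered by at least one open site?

2

Coverage sets (demand points within 5 of each site):
  W1: {N3, N4}
  W2: {}
  W3: {N1, N2, N4}
  W4: {N2}
  W5: {N4}
  W6: {N1, N2}
  W7: {N3}
No single site covers all 4 demand points.
But {W1, W3} covers everything, so the minimum is 2.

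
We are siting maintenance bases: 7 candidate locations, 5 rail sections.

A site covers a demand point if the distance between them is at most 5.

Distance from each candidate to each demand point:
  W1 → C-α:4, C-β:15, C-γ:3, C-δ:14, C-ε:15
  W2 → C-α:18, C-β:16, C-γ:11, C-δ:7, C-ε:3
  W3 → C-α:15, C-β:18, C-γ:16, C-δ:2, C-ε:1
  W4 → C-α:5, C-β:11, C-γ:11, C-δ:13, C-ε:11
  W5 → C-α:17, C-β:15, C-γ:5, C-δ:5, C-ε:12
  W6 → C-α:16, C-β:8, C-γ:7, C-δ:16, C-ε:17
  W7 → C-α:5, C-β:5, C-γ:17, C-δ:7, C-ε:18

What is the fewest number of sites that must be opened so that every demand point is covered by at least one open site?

Coverage sets (demand points within 5 of each site):
  W1: {C-α, C-γ}
  W2: {C-ε}
  W3: {C-δ, C-ε}
  W4: {C-α}
  W5: {C-γ, C-δ}
  W6: {}
  W7: {C-α, C-β}
No 2 sites suffice: every size-2 union leaves at least one demand point uncovered.
But {W1, W3, W7} covers everything, so the minimum is 3.

3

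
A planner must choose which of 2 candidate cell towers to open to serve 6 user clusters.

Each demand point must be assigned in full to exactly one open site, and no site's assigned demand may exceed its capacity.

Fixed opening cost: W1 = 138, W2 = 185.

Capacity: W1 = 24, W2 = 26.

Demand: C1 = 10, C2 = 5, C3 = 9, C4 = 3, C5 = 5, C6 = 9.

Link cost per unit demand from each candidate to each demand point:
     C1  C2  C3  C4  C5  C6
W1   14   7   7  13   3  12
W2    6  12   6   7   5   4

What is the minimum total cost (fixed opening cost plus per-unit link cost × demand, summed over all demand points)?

Open {W1, W2}; cheapest assignment that respects the capacities:
  W1 (cap 24, load 19): C2, C3, C5 — cost 5×7 + 9×7 + 5×3 = 113
  W2 (cap 26, load 22): C1, C4, C6 — cost 10×6 + 3×7 + 9×4 = 117
  Shipping 230, fixed 323 → total 553.
  Any other capacity-feasible assignment to {W1, W2} ships for at least 230.
Total demand is 41 and no other set of sites has combined capacity ≥ 41, so {W1, W2} is the only feasible choice of open sites. Minimum: 553.

553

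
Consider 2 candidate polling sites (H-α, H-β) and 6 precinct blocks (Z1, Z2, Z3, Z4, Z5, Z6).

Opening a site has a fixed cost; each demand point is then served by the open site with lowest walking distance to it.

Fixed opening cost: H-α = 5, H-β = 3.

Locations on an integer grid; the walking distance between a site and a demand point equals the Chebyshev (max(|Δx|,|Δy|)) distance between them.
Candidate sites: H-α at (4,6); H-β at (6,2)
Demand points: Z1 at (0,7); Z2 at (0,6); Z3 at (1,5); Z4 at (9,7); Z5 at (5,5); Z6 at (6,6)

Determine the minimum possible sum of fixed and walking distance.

Open {H-α}: assign each demand point to its cheapest open site.
  Z1→H-α 4, Z2→H-α 4, Z3→H-α 3, Z4→H-α 5, Z5→H-α 1, Z6→H-α 2
  walking distance 19, fixed 5 → total 24.
Compare {H-α, H-β}: walking distance 19 + fixed 8 = 27.
Compare {H-β}: walking distance 29 + fixed 3 = 32.

24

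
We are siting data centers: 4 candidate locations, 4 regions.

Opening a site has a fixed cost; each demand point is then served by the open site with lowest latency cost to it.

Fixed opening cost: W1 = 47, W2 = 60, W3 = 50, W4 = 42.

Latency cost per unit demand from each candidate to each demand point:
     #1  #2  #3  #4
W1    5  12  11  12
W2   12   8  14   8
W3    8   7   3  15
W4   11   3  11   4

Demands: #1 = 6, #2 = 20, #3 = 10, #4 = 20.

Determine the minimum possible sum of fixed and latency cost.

310

Open {W3, W4}: assign each demand point to its cheapest open site.
  #1→W3 6×8=48, #2→W4 20×3=60, #3→W3 10×3=30, #4→W4 20×4=80
  latency cost 218, fixed 92 → total 310.
Compare {W1, W3, W4}: latency cost 200 + fixed 139 = 339.
Compare {W4}: latency cost 316 + fixed 42 = 358.
Compare {W1, W4}: latency cost 280 + fixed 89 = 369.
All other subsets cost ≥ 339. Minimum total cost: 310.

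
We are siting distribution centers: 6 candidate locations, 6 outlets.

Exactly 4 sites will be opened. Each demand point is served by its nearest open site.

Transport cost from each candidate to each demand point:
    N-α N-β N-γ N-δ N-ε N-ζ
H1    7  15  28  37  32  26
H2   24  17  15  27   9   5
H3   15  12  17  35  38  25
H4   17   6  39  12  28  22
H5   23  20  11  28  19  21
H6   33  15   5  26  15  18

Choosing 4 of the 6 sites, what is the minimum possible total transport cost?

Open {H1, H2, H4, H6}.
  N-α→H1 7, N-β→H4 6, N-γ→H6 5, N-δ→H4 12, N-ε→H2 9, N-ζ→H2 5  ⇒ total 44.
Compare {H1, H2, H4, H5}: total 50.
Compare {H2, H3, H4, H6}: total 52.
No size-4 selection does better; minimum is 44.

44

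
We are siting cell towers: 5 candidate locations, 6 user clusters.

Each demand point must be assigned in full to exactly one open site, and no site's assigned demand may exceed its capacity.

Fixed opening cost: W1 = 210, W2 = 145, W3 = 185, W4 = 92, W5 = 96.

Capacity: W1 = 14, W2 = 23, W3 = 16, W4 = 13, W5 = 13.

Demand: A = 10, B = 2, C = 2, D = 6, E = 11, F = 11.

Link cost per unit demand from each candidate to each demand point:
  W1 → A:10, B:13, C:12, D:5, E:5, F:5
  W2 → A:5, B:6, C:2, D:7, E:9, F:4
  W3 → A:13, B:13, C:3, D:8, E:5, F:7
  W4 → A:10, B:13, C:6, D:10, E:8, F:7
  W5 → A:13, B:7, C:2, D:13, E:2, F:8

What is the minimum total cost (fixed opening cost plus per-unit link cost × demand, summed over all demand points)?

525

Open {W2, W4, W5}; cheapest assignment that respects the capacities:
  W2 (cap 23, load 23): A, B, F — cost 10×5 + 2×6 + 11×4 = 106
  W4 (cap 13, load 6): D — cost 6×10 = 60
  W5 (cap 13, load 13): C, E — cost 2×2 + 11×2 = 26
  Shipping 192, fixed 333 → total 525.
  Any other capacity-feasible assignment to {W2, W4, W5} ships for at least 192.
Compare {W2, W3, W5}: its best feasible assignment gives total 606.
Compare {W1, W2, W5}: its best feasible assignment gives total 613.
Every other set of open sites that can feasibly serve all demand totals ≥ 606 even under its best assignment. Minimum: 525.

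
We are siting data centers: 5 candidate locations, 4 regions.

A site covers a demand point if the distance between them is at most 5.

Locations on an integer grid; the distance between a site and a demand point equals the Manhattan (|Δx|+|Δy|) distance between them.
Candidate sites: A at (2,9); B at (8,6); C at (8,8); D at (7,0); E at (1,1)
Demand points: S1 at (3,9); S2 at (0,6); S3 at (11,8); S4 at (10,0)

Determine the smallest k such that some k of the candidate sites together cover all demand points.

3

Coverage sets (demand points within 5 of each site):
  A: {S1, S2}
  B: {S3}
  C: {S3}
  D: {S4}
  E: {}
No 2 sites suffice: every size-2 union leaves at least one demand point uncovered.
But {A, B, D} covers everything, so the minimum is 3.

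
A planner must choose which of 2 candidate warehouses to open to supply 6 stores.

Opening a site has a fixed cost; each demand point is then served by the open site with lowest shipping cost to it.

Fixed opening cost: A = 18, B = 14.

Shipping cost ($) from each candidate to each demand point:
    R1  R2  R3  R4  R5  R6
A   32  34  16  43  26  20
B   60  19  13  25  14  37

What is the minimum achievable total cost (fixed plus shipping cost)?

Open {A, B}: assign each demand point to its cheapest open site.
  R1→A 32, R2→B 19, R3→B 13, R4→B 25, R5→B 14, R6→A 20
  shipping cost 123, fixed 32 → total 155.
Compare {B}: shipping cost 168 + fixed 14 = 182.
Compare {A}: shipping cost 171 + fixed 18 = 189.

155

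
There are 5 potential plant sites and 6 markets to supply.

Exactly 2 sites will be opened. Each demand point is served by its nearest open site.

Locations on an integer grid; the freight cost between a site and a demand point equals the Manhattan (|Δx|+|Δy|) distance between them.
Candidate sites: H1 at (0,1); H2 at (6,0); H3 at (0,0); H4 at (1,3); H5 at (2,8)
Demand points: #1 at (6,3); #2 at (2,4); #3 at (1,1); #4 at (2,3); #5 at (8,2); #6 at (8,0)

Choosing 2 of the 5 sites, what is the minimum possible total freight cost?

Open {H2, H4}.
  #1→H2 3, #2→H4 2, #3→H4 2, #4→H4 1, #5→H2 4, #6→H2 2  ⇒ total 14.
Compare {H1, H2}: total 19.
Compare {H2, H3}: total 22.
No size-2 selection does better; minimum is 14.

14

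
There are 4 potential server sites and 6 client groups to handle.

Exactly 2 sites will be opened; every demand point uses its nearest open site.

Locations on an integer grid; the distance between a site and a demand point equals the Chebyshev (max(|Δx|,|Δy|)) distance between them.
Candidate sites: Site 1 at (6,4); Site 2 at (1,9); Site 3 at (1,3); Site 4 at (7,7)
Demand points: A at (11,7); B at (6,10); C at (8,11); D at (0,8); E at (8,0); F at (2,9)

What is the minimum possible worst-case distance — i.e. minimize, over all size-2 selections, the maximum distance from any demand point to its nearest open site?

6

Open {Site 1, Site 4}.
  Farthest demand point is D at distance 6 (to Site 1); all others are ≤ 6.
With {Site 1, Site 2} the worst case is 7.
With {Site 1, Site 3} the worst case is 7.
No size-2 selection achieves below 6.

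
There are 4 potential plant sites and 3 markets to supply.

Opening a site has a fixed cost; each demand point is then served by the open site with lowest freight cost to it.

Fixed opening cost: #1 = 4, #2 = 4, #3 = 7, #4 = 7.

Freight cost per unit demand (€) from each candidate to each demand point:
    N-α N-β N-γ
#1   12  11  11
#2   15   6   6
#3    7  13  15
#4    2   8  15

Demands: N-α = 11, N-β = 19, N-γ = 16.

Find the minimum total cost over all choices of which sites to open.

243

Open {#2, #4}: assign each demand point to its cheapest open site.
  N-α→#4 11×2=22, N-β→#2 19×6=114, N-γ→#2 16×6=96
  freight cost 232, fixed 11 → total 243.
Compare {#1, #2, #4}: freight cost 232 + fixed 15 = 247.
Compare {#2, #3, #4}: freight cost 232 + fixed 18 = 250.
Compare {#1, #2, #3, #4}: freight cost 232 + fixed 22 = 254.
All other subsets cost ≥ 247. Minimum total cost: 243.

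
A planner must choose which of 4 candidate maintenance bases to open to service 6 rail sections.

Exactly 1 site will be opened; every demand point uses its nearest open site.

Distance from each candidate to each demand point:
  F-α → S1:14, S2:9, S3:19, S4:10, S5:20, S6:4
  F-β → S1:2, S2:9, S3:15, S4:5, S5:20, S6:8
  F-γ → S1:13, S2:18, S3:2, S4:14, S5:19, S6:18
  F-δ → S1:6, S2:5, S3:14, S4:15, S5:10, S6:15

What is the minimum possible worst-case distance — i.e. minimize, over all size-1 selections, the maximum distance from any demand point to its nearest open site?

Open {F-δ}.
  Farthest demand point is S4 at distance 15 (to F-δ); all others are ≤ 15.
With {F-γ} the worst case is 19.
With {F-α} the worst case is 20.
No size-1 selection achieves below 15.

15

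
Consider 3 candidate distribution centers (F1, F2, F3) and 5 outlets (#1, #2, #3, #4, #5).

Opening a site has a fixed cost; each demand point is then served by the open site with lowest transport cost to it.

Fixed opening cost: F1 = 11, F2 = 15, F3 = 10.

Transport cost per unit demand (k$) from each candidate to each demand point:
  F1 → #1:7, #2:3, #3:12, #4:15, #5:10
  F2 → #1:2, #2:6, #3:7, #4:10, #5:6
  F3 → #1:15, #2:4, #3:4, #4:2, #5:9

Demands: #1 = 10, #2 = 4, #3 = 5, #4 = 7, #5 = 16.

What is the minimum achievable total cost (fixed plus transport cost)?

191

Open {F2, F3}: assign each demand point to its cheapest open site.
  #1→F2 10×2=20, #2→F3 4×4=16, #3→F3 5×4=20, #4→F3 7×2=14, #5→F2 16×6=96
  transport cost 166, fixed 25 → total 191.
Compare {F1, F2, F3}: transport cost 162 + fixed 36 = 198.
Compare {F1, F2}: transport cost 233 + fixed 26 = 259.
Compare {F2}: transport cost 245 + fixed 15 = 260.
All other subsets cost ≥ 198. Minimum total cost: 191.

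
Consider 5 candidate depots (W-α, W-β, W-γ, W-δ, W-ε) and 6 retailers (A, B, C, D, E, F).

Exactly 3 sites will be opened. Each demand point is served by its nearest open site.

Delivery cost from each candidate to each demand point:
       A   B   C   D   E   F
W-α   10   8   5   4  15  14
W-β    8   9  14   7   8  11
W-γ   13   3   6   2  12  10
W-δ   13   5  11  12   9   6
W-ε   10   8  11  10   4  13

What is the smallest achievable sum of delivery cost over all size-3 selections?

Open {W-γ, W-δ, W-ε}.
  A→W-ε 10, B→W-γ 3, C→W-γ 6, D→W-γ 2, E→W-ε 4, F→W-δ 6  ⇒ total 31.
Compare {W-β, W-γ, W-δ}: total 33.
Compare {W-β, W-γ, W-ε}: total 33.
No size-3 selection does better; minimum is 31.

31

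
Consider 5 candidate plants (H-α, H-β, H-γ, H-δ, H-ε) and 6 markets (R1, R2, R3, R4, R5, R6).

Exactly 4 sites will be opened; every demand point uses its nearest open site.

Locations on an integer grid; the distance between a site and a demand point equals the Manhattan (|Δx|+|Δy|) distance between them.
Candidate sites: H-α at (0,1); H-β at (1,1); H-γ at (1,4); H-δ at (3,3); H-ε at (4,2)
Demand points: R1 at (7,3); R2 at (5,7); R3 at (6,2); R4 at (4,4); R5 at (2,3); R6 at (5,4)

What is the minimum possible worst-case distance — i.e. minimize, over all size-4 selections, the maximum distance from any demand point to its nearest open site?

Open {H-α, H-β, H-γ, H-δ}.
  Farthest demand point is R2 at distance 6 (to H-δ); all others are ≤ 6.
With {H-α, H-β, H-γ, H-ε} the worst case is 6.
With {H-α, H-β, H-δ, H-ε} the worst case is 6.
No size-4 selection achieves below 6.

6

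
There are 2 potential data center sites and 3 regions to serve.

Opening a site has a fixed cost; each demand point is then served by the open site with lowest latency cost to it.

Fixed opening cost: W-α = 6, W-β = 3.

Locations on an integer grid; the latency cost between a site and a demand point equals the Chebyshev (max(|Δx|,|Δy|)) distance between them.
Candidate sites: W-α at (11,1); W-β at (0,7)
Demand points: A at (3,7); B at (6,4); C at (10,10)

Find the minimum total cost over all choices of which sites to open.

Open {W-β}: assign each demand point to its cheapest open site.
  A→W-β 3, B→W-β 6, C→W-β 10
  latency cost 19, fixed 3 → total 22.
Compare {W-α, W-β}: latency cost 17 + fixed 9 = 26.
Compare {W-α}: latency cost 22 + fixed 6 = 28.

22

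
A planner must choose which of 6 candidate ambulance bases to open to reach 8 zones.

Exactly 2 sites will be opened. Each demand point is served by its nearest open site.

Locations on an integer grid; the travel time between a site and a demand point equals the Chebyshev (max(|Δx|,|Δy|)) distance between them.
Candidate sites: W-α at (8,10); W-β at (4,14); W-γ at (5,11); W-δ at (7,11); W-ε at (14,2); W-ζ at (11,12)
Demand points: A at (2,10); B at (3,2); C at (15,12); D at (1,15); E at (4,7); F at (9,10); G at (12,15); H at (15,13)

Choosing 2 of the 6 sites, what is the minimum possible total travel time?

33

Open {W-γ, W-ζ}.
  A→W-γ 3, B→W-γ 9, C→W-ζ 4, D→W-γ 4, E→W-γ 4, F→W-ζ 2, G→W-ζ 3, H→W-ζ 4  ⇒ total 33.
Compare {W-α, W-ζ}: total 37.
Compare {W-β, W-ζ}: total 37.
No size-2 selection does better; minimum is 33.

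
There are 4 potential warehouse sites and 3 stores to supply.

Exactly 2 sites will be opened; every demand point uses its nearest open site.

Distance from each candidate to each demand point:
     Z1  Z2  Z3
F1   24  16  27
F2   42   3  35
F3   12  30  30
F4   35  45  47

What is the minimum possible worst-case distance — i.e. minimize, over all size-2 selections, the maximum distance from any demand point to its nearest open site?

27

Open {F1, F2}.
  Farthest demand point is Z3 at distance 27 (to F1); all others are ≤ 27.
With {F1, F3} the worst case is 27.
With {F1, F4} the worst case is 27.
No size-2 selection achieves below 27.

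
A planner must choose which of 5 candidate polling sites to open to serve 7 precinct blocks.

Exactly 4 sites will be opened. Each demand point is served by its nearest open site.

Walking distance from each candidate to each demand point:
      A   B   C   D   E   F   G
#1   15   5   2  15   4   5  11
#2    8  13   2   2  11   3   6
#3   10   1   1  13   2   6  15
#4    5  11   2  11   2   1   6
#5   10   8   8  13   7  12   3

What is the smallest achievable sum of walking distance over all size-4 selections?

Open {#2, #3, #4, #5}.
  A→#4 5, B→#3 1, C→#3 1, D→#2 2, E→#3 2, F→#4 1, G→#5 3  ⇒ total 15.
Compare {#1, #2, #3, #4}: total 18.
Compare {#1, #2, #3, #5}: total 20.
No size-4 selection does better; minimum is 15.

15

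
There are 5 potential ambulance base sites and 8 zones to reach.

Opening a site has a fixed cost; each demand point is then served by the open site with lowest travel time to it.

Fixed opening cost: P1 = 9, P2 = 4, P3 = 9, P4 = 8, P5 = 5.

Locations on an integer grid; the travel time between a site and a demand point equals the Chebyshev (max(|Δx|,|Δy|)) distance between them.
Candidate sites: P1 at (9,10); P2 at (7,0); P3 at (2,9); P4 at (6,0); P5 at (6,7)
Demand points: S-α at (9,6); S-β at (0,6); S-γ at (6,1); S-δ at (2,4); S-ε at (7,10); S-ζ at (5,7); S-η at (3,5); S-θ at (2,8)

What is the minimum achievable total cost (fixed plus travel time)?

Open {P2, P5}: assign each demand point to its cheapest open site.
  S-α→P5 3, S-β→P5 6, S-γ→P2 1, S-δ→P5 4, S-ε→P5 3, S-ζ→P5 1, S-η→P5 3, S-θ→P5 4
  travel time 25, fixed 9 → total 34.
Compare {P5}: travel time 30 + fixed 5 = 35.
Compare {P2, P3, P5}: travel time 19 + fixed 18 = 37.
Compare {P3, P5}: travel time 24 + fixed 14 = 38.
All other subsets cost ≥ 35. Minimum total cost: 34.

34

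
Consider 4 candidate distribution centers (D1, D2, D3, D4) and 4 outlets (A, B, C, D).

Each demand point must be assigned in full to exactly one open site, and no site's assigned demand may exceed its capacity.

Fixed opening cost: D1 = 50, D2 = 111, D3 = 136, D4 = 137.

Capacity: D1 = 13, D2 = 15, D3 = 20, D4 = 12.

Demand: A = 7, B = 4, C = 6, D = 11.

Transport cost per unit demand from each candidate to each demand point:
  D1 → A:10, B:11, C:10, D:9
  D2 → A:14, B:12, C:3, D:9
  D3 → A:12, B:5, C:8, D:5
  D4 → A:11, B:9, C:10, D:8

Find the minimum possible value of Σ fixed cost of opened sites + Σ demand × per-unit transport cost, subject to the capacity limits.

391

Open {D1, D3}; cheapest assignment that respects the capacities:
  D1 (cap 13, load 13): A, C — cost 7×10 + 6×10 = 130
  D3 (cap 20, load 15): B, D — cost 4×5 + 11×5 = 75
  Shipping 205, fixed 186 → total 391.
  Any other capacity-feasible assignment to {D1, D3} ships for at least 205.
Compare {D1, D2}: its best feasible assignment gives total 438.
Compare {D2, D3}: its best feasible assignment gives total 438.
Every other set of open sites that can feasibly serve all demand totals ≥ 438 even under its best assignment. Minimum: 391.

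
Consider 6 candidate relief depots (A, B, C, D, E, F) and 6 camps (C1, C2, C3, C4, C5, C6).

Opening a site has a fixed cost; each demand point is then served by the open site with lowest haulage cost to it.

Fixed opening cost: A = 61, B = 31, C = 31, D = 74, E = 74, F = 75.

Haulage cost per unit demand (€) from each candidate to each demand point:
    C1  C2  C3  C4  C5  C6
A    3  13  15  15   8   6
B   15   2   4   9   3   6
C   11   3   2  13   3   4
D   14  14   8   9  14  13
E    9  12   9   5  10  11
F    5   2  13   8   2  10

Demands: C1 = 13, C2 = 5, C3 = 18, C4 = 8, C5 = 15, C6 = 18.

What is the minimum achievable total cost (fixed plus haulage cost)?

383

Open {C, F}: assign each demand point to its cheapest open site.
  C1→F 13×5=65, C2→F 5×2=10, C3→C 18×2=36, C4→F 8×8=64, C5→F 15×2=30, C6→C 18×4=72
  haulage cost 277, fixed 106 → total 383.
Compare {A, B, C}: haulage cost 274 + fixed 123 = 397.
Compare {A, C}: haulage cost 311 + fixed 92 = 403.
Compare {A, C, E}: haulage cost 247 + fixed 166 = 413.
All other subsets cost ≥ 397. Minimum total cost: 383.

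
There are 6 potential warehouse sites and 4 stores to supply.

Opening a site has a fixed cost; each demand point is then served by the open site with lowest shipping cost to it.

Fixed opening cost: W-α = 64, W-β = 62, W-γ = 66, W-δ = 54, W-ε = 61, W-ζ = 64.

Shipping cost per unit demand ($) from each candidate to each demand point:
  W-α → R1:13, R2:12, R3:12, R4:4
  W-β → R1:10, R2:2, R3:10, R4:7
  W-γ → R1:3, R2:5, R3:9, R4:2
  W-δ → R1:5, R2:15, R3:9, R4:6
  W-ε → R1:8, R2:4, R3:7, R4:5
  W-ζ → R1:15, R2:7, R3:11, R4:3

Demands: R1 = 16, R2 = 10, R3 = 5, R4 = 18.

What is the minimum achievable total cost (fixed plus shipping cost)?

Open {W-γ}: assign each demand point to its cheapest open site.
  R1→W-γ 16×3=48, R2→W-γ 10×5=50, R3→W-γ 5×9=45, R4→W-γ 18×2=36
  shipping cost 179, fixed 66 → total 245.
Compare {W-β, W-γ}: shipping cost 149 + fixed 128 = 277.
Compare {W-γ, W-ε}: shipping cost 159 + fixed 127 = 286.
Compare {W-γ, W-δ}: shipping cost 179 + fixed 120 = 299.
All other subsets cost ≥ 277. Minimum total cost: 245.

245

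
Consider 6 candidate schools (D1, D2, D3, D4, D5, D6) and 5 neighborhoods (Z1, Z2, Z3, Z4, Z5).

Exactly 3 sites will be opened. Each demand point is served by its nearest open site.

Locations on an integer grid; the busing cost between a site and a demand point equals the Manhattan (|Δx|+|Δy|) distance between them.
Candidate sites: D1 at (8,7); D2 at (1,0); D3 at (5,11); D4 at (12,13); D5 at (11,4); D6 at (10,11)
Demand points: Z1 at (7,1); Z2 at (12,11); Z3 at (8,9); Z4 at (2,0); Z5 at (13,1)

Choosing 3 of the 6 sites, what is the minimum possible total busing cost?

19

Open {D2, D5, D6}.
  Z1→D2 7, Z2→D6 2, Z3→D6 4, Z4→D2 1, Z5→D5 5  ⇒ total 19.
Compare {D1, D2, D4}: total 23.
Compare {D1, D2, D5}: total 23.
No size-3 selection does better; minimum is 19.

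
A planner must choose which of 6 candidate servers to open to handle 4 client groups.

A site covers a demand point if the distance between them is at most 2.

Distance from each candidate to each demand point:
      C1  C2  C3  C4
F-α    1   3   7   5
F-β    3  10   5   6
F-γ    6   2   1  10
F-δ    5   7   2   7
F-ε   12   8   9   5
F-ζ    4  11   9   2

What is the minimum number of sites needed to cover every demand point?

3

Coverage sets (demand points within 2 of each site):
  F-α: {C1}
  F-β: {}
  F-γ: {C2, C3}
  F-δ: {C3}
  F-ε: {}
  F-ζ: {C4}
No 2 sites suffice: every size-2 union leaves at least one demand point uncovered.
But {F-α, F-γ, F-ζ} covers everything, so the minimum is 3.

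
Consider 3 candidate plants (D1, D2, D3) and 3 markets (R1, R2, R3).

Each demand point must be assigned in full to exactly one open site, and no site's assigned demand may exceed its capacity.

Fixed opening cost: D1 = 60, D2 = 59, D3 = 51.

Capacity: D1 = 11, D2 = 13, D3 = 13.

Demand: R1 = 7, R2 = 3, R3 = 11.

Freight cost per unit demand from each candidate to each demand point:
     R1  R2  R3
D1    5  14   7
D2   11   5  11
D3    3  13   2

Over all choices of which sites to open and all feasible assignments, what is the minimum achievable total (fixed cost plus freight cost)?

Open {D1, D3}; cheapest assignment that respects the capacities:
  D1 (cap 11, load 10): R1, R2 — cost 7×5 + 3×14 = 77
  D3 (cap 13, load 11): R3 — cost 11×2 = 22
  Shipping 99, fixed 111 → total 210.
  Any other capacity-feasible assignment to {D1, D3} ships for at least 99.
Compare {D2, D3}: its best feasible assignment gives total 224.
Compare {D1, D2, D3}: its best feasible assignment gives total 242.
Every other set of open sites that can feasibly serve all demand totals ≥ 224 even under its best assignment. Minimum: 210.

210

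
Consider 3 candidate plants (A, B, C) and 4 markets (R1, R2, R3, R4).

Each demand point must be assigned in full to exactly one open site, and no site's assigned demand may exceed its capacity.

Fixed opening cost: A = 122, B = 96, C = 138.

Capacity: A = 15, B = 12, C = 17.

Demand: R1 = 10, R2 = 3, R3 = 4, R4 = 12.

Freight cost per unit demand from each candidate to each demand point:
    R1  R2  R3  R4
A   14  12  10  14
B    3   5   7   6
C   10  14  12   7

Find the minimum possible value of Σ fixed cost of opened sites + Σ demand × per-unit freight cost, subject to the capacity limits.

Open {B, C}; cheapest assignment that respects the capacities:
  B (cap 12, load 12): R4 — cost 12×6 = 72
  C (cap 17, load 17): R1, R2, R3 — cost 10×10 + 3×14 + 4×12 = 190
  Shipping 262, fixed 234 → total 496.
  Any other capacity-feasible assignment to {B, C} ships for at least 262.
Compare {A, B, C}: its best feasible assignment gives total 546.
Compare {A, C}: its best feasible assignment gives total 566.
Every other set of open sites that can feasibly serve all demand totals ≥ 546 even under its best assignment. Minimum: 496.

496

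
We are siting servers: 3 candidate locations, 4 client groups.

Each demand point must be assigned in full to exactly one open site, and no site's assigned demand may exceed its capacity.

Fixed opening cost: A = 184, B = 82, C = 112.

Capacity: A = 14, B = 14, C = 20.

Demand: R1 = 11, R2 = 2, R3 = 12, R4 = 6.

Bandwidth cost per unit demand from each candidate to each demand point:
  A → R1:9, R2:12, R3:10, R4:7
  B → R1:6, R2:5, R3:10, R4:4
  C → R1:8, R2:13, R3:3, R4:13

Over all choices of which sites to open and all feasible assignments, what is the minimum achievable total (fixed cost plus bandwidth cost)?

384

Open {B, C}; cheapest assignment that respects the capacities:
  B (cap 14, load 13): R1, R2 — cost 11×6 + 2×5 = 76
  C (cap 20, load 18): R3, R4 — cost 12×3 + 6×13 = 114
  Shipping 190, fixed 194 → total 384.
  Any other capacity-feasible assignment to {B, C} ships for at least 190.
Compare {A, B, C}: its best feasible assignment gives total 532.
Compare {A, C}: its best feasible assignment gives total 533.
Every other set of open sites that can feasibly serve all demand totals ≥ 532 even under its best assignment. Minimum: 384.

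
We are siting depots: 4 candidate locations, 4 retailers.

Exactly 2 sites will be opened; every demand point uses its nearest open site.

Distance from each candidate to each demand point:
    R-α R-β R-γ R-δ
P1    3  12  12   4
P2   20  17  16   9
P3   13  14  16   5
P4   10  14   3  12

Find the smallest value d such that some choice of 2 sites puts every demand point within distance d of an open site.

12

Open {P1, P2}.
  Farthest demand point is R-β at distance 12 (to P1); all others are ≤ 12.
With {P1, P3} the worst case is 12.
With {P1, P4} the worst case is 12.
No size-2 selection achieves below 12.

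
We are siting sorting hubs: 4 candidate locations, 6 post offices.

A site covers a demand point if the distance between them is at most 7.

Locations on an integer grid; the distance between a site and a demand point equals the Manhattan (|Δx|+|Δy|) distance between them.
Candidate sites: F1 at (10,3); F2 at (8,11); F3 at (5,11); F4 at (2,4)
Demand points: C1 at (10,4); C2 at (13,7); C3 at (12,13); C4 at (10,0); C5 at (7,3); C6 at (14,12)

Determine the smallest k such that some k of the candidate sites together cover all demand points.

Coverage sets (demand points within 7 of each site):
  F1: {C1, C2, C4, C5}
  F2: {C3, C6}
  F3: {}
  F4: {C5}
No single site covers all 6 demand points.
But {F1, F2} covers everything, so the minimum is 2.

2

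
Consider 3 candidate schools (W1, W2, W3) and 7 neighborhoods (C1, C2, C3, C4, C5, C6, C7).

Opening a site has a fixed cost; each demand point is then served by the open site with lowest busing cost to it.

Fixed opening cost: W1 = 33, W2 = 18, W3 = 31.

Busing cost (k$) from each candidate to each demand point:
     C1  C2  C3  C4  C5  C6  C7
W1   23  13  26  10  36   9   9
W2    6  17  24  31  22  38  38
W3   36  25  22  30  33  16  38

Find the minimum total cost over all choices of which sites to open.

144

Open {W1, W2}: assign each demand point to its cheapest open site.
  C1→W2 6, C2→W1 13, C3→W2 24, C4→W1 10, C5→W2 22, C6→W1 9, C7→W1 9
  busing cost 93, fixed 51 → total 144.
Compare {W1}: busing cost 126 + fixed 33 = 159.
Compare {W1, W2, W3}: busing cost 91 + fixed 82 = 173.
Compare {W1, W3}: busing cost 119 + fixed 64 = 183.
All other subsets cost ≥ 159. Minimum total cost: 144.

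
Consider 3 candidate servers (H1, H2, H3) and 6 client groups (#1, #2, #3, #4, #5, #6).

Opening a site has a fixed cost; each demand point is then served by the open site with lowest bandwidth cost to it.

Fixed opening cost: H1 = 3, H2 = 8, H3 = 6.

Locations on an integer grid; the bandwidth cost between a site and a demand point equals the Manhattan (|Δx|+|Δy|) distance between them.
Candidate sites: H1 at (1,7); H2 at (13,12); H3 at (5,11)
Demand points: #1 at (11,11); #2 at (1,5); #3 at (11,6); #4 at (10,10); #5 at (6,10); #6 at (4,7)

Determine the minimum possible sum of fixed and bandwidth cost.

39

Open {H1, H3}: assign each demand point to its cheapest open site.
  #1→H3 6, #2→H1 2, #3→H1 11, #4→H3 6, #5→H3 2, #6→H1 3
  bandwidth cost 30, fixed 9 → total 39.
Compare {H1, H2}: bandwidth cost 29 + fixed 11 = 40.
Compare {H1, H2, H3}: bandwidth cost 23 + fixed 17 = 40.
Compare {H3}: bandwidth cost 40 + fixed 6 = 46.
All other subsets cost ≥ 40. Minimum total cost: 39.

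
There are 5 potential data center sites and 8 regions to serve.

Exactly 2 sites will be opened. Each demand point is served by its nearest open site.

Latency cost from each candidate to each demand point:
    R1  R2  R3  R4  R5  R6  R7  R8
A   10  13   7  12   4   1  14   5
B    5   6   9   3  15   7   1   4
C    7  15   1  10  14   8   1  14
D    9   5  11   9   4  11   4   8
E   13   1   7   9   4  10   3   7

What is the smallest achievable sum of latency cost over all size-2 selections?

Open {A, B}.
  R1→B 5, R2→B 6, R3→A 7, R4→B 3, R5→A 4, R6→A 1, R7→B 1, R8→B 4  ⇒ total 31.
Compare {B, E}: total 32.
Compare {B, D}: total 38.
No size-2 selection does better; minimum is 31.

31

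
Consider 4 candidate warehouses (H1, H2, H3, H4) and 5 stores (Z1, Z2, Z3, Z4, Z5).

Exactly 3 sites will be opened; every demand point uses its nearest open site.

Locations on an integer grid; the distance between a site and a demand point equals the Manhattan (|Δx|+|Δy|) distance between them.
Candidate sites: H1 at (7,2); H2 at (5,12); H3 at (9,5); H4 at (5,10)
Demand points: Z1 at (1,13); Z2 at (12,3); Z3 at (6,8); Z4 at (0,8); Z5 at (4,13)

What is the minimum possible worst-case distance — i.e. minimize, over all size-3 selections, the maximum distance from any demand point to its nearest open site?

7

Open {H1, H2, H4}.
  Farthest demand point is Z4 at distance 7 (to H4); all others are ≤ 7.
With {H1, H3, H4} the worst case is 7.
With {H2, H3, H4} the worst case is 7.
No size-3 selection achieves below 7.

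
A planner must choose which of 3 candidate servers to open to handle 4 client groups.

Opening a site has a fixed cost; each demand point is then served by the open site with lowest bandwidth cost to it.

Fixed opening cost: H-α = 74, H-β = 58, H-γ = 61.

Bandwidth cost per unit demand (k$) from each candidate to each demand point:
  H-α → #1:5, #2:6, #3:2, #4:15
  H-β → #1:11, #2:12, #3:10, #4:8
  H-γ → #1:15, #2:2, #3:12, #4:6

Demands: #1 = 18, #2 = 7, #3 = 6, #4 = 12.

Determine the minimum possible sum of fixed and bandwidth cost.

Open {H-α, H-γ}: assign each demand point to its cheapest open site.
  #1→H-α 18×5=90, #2→H-γ 7×2=14, #3→H-α 6×2=12, #4→H-γ 12×6=72
  bandwidth cost 188, fixed 135 → total 323.
Compare {H-α, H-β}: bandwidth cost 240 + fixed 132 = 372.
Compare {H-α, H-β, H-γ}: bandwidth cost 188 + fixed 193 = 381.
Compare {H-α}: bandwidth cost 324 + fixed 74 = 398.
All other subsets cost ≥ 372. Minimum total cost: 323.

323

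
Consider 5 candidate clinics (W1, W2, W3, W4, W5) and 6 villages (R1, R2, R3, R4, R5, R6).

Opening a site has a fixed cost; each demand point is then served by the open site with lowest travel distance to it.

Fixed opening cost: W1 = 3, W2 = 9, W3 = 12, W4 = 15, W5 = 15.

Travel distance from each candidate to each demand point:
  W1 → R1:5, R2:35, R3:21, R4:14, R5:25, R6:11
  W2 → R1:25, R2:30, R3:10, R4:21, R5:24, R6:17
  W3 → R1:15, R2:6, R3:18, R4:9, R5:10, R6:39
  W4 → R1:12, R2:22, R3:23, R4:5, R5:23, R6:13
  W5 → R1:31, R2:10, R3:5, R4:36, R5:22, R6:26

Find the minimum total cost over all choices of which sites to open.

74

Open {W1, W3}: assign each demand point to its cheapest open site.
  R1→W1 5, R2→W3 6, R3→W3 18, R4→W3 9, R5→W3 10, R6→W1 11
  travel distance 59, fixed 15 → total 74.
Compare {W1, W2, W3}: travel distance 51 + fixed 24 = 75.
Compare {W1, W3, W5}: travel distance 46 + fixed 30 = 76.
Compare {W1, W5}: travel distance 67 + fixed 18 = 85.
All other subsets cost ≥ 75. Minimum total cost: 74.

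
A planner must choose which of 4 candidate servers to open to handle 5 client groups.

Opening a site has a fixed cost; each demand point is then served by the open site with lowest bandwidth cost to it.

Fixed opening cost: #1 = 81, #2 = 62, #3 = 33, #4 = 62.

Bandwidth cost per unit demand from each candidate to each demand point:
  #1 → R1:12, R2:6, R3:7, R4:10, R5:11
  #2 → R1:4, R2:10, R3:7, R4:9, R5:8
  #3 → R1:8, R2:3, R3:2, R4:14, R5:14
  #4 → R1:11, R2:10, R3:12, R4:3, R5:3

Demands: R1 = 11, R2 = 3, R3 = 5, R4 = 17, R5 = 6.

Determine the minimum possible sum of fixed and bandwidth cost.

271

Open {#3, #4}: assign each demand point to its cheapest open site.
  R1→#3 11×8=88, R2→#3 3×3=9, R3→#3 5×2=10, R4→#4 17×3=51, R5→#4 6×3=18
  bandwidth cost 176, fixed 95 → total 271.
Compare {#2, #3, #4}: bandwidth cost 132 + fixed 157 = 289.
Compare {#2, #4}: bandwidth cost 178 + fixed 124 = 302.
Compare {#4}: bandwidth cost 280 + fixed 62 = 342.
All other subsets cost ≥ 289. Minimum total cost: 271.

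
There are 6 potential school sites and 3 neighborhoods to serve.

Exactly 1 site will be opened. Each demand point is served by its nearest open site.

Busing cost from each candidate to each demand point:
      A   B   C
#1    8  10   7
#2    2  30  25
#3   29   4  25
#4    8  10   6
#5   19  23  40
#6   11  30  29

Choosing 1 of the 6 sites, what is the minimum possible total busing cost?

Open {#4}.
  A→#4 8, B→#4 10, C→#4 6  ⇒ total 24.
Compare {#1}: total 25.
Compare {#2}: total 57.
No size-1 selection does better; minimum is 24.

24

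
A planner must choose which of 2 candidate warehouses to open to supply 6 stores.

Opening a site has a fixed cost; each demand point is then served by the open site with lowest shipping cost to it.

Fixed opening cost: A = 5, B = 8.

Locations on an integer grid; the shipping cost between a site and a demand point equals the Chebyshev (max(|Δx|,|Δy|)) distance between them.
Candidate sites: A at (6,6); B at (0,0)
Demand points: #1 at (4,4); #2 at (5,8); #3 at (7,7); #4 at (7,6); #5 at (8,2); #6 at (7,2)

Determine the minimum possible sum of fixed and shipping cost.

19

Open {A}: assign each demand point to its cheapest open site.
  #1→A 2, #2→A 2, #3→A 1, #4→A 1, #5→A 4, #6→A 4
  shipping cost 14, fixed 5 → total 19.
Compare {A, B}: shipping cost 14 + fixed 13 = 27.
Compare {B}: shipping cost 41 + fixed 8 = 49.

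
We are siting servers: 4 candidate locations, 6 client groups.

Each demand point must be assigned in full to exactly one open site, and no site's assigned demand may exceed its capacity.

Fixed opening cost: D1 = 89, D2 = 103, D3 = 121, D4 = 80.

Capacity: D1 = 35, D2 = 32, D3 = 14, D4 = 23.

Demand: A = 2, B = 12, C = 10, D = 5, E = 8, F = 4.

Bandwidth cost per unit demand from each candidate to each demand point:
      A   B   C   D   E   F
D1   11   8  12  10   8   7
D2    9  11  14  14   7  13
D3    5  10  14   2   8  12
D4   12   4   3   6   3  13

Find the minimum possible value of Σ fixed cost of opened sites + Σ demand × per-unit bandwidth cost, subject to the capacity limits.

399

Open {D1, D4}; cheapest assignment that respects the capacities:
  D1 (cap 35, load 18): A, B, F — cost 2×11 + 12×8 + 4×7 = 146
  D4 (cap 23, load 23): C, D, E — cost 10×3 + 5×6 + 8×3 = 84
  Shipping 230, fixed 169 → total 399.
  Any other capacity-feasible assignment to {D1, D4} ships for at least 230.
Compare {D2, D4}: its best feasible assignment gives total 457.
Compare {D1, D3, D4}: its best feasible assignment gives total 480.
Every other set of open sites that can feasibly serve all demand totals ≥ 457 even under its best assignment. Minimum: 399.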